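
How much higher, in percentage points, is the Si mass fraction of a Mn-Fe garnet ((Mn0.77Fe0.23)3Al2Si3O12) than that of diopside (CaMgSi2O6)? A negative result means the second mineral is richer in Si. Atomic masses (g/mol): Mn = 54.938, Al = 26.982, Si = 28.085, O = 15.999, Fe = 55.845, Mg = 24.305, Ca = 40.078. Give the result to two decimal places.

-8.94 percentage points

Si in (Mn0.77Fe0.23)3Al2Si3O12: molar mass 495.647 g/mol; 3×28.085 = 84.255 g → 17.00 wt%.
Si in CaMgSi2O6: molar mass 216.547 g/mol; 2×28.085 = 56.170 g → 25.94 wt%.
Difference = 17.00 − 25.94 = -8.94 percentage points.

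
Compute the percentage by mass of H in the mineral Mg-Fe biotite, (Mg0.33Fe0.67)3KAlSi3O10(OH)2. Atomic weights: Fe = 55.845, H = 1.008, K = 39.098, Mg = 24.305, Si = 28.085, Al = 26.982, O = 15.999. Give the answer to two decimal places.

0.42 weight percent

Molar mass of (Mg0.33Fe0.67)3KAlSi3O10(OH)2: 0.99·24.305 + 2.01·55.845 + 1·39.098 + 1·26.982 + 3·28.085 + 12·15.999 + 2·1.008 = 480.649 g/mol.
Mass of H per formula unit: 2 × 1.008 = 2.016 g.
Weight fraction H = 2.016 / 480.649 = 0.0042.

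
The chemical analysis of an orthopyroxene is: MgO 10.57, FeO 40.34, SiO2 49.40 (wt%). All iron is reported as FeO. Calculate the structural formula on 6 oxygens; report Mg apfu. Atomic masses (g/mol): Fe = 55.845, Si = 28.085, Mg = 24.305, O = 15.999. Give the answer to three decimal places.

10.57 wt% MgO ÷ 40.304 g/mol = 0.26226 mol, giving 0.26226 Mg and 0.26226 O.
40.34 wt% FeO ÷ 71.844 g/mol = 0.56149 mol, giving 0.56149 Fe and 0.56149 O.
49.40 wt% SiO2 ÷ 60.083 g/mol = 0.82220 mol, giving 0.82220 Si and 1.64440 O.
Oxygen sums to 2.46815; scaling by 6/2.46815 = 2.43097 puts the formula on 6 O.
Mg: 0.26226 × 2.43097 = 0.638 atoms per formula unit.

0.638 Mg apfu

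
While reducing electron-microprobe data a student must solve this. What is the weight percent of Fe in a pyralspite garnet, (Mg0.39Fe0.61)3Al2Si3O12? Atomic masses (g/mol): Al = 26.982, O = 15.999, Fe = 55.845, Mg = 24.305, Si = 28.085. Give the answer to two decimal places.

22.18 mass %

M((Mg0.39Fe0.61)3Al2Si3O12) = 460.840 g/mol.
Fe contributes 1.83 × 55.845 = 102.196 g per mole.
102.196/460.840 = 0.2218 → 22.18%.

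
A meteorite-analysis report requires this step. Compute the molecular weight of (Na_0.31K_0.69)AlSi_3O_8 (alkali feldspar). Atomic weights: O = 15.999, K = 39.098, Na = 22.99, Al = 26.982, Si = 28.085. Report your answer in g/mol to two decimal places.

273.33 g/mol

The formula mass is the sum 0.31×22.99 + 0.69×39.098 + 1×26.982 + 3×28.085 + 8×15.999.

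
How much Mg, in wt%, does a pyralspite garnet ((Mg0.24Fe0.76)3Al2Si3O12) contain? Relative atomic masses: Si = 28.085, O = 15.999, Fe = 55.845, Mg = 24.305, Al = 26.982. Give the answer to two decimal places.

3.68 wt%

Formula mass = 0.72×24.305 + 2.28×55.845 + 2×26.982 + 3×28.085 + 12×15.999 = 475.033 g/mol, of which 17.500 g is Mg.
So Mg makes up 17.500/475.033 = 0.0368 of the mass, i.e. 3.68%.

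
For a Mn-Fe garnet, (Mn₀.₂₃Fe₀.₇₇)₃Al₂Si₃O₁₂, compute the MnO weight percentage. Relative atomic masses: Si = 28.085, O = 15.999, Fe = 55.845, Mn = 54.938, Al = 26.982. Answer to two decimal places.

9.85 wt%

Formula mass = 497.116 g/mol.
0.69 Mn → 0.6900 mol MnO per formula unit; M(MnO) = 70.937, so MnO mass = 48.947 g.
48.947/497.116 × 100 = 9.85 wt%.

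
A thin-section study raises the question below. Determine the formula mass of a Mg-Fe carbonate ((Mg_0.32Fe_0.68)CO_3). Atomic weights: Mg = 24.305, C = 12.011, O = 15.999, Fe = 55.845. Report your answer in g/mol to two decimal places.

105.76 g/mol

M = 0.32*24.305 + 0.68*55.845 + 1*12.011 + 3*15.999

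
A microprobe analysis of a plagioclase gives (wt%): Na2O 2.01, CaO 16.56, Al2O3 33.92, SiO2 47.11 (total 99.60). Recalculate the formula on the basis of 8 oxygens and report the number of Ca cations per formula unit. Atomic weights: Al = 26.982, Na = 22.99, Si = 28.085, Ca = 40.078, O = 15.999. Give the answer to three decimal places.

0.816 Ca apfu

Na2O: 2.01/61.979 = 0.03243 mol → 0.06486 mol Na, 0.03243 mol O.
CaO: 16.56/56.077 = 0.29531 mol → 0.29531 mol Ca, 0.29531 mol O.
Al2O3: 33.92/101.961 = 0.33268 mol → 0.66536 mol Al, 0.99804 mol O.
SiO2: 47.11/60.083 = 0.78408 mol → 0.78408 mol Si, 1.56816 mol O.
Total oxygen = 2.89394 mol. Normalization factor = 8/2.89394 = 2.76440.
Ca per 8 O = 0.29531 × 2.76440 = 0.816.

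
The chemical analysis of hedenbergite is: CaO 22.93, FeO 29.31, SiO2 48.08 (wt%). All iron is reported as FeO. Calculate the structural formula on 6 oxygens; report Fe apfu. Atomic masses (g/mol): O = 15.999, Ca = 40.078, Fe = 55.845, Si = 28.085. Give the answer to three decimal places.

CaO: 22.93/56.077 = 0.40890 mol → 0.40890 mol Ca, 0.40890 mol O.
FeO: 29.31/71.844 = 0.40797 mol → 0.40797 mol Fe, 0.40797 mol O.
SiO2: 48.08/60.083 = 0.80023 mol → 0.80023 mol Si, 1.60046 mol O.
Total oxygen = 2.41733 mol. Normalization factor = 6/2.41733 = 2.48208.
Fe per 6 O = 0.40797 × 2.48208 = 1.013.

1.013 Fe apfu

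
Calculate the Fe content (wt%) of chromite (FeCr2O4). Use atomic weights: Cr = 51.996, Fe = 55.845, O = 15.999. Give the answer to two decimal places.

Molar mass of FeCr2O4: 1×55.845 + 2×51.996 + 4×15.999 = 223.833 g/mol.
Mass of Fe per formula unit: 1 × 55.845 = 55.845 g.
Weight fraction Fe = 55.845 / 223.833 = 0.2495.

24.95 wt%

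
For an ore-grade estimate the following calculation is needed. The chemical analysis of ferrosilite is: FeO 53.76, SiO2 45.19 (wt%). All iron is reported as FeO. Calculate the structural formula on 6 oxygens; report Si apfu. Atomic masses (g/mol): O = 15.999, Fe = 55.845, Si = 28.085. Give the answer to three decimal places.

2.003 Si apfu

53.76 wt% FeO ÷ 71.844 g/mol = 0.74829 mol, giving 0.74829 Fe and 0.74829 O.
45.19 wt% SiO2 ÷ 60.083 g/mol = 0.75213 mol, giving 0.75213 Si and 1.50426 O.
Oxygen sums to 2.25255; scaling by 6/2.25255 = 2.66365 puts the formula on 6 O.
Si: 0.75213 × 2.66365 = 2.003 atoms per formula unit.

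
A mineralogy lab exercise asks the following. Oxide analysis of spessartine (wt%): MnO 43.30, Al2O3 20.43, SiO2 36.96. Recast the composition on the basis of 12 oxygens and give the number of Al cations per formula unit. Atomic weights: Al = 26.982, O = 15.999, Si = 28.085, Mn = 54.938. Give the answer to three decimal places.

1.969 Al apfu

MnO (M=70.937): mol = 0.61040; Mn = 0.61040, O = 0.61040.
Al2O3 (M=101.961): mol = 0.20037; Al = 0.40074, O = 0.60111.
SiO2 (M=60.083): mol = 0.61515; Si = 0.61515, O = 1.23030.
ΣO = 2.44181; factor = 12/ΣO = 4.91439.
Al apfu = 0.40074 × 4.91439 = 1.969.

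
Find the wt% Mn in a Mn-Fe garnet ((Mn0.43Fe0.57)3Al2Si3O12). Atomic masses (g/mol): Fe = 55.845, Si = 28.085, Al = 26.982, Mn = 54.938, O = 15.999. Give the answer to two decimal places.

14.27 wt%

M((Mn0.43Fe0.57)3Al2Si3O12) = 496.572 g/mol.
Mn contributes 1.29 × 54.938 = 70.870 g per mole.
70.870/496.572 = 0.1427 → 14.27%.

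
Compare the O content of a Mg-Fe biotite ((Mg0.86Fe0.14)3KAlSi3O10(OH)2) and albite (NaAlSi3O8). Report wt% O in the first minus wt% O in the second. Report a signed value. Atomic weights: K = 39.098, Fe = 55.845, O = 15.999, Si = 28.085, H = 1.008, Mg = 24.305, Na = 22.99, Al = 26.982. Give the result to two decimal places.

First mineral: 191.988 g O in 430.501 g formula = 44.60 wt% O.
Second mineral: 127.992 g O in 262.219 g formula = 48.81 wt% O.
44.60% − 48.81% gives a difference of -4.21 percentage points.

-4.21 percentage points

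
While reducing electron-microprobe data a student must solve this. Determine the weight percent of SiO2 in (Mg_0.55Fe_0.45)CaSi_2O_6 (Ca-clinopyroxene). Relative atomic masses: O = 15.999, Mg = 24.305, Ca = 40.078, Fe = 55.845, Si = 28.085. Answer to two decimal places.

52.08 wt%

M((Mg_0.55Fe_0.45)CaSi_2O_6) = 230.740 g/mol; M(SiO2) = 60.083 g/mol.
Moles SiO2 per formula unit = 2 Si ÷ 1 = 2.0000.
SiO2 fraction = (2.0000 × 60.083) / 230.740 = 120.166/230.740 = 0.5208.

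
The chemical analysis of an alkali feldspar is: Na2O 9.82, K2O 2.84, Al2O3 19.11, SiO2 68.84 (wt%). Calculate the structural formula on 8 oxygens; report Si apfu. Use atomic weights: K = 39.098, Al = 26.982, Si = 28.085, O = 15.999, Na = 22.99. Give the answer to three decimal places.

3.013 Si apfu

Na2O (M=61.979): mol = 0.15844; Na = 0.31688, O = 0.15844.
K2O (M=94.195): mol = 0.03015; K = 0.06030, O = 0.03015.
Al2O3 (M=101.961): mol = 0.18742; Al = 0.37484, O = 0.56226.
SiO2 (M=60.083): mol = 1.14575; Si = 1.14575, O = 2.29150.
ΣO = 3.04235; factor = 8/ΣO = 2.62955.
Si apfu = 1.14575 × 2.62955 = 3.013.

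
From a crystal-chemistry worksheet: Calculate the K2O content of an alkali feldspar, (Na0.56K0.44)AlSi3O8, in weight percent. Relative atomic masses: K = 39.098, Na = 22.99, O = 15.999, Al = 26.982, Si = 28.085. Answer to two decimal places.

7.69 wt%

Molar mass of (Na0.56K0.44)AlSi3O8 = 0.56*22.99 + 0.44*39.098 + 1*26.982 + 3*28.085 + 8*15.999 = 269.307 g/mol.
Each formula unit contains 0.44 K, equivalent to 0.44/2 = 0.2200 mol K2O.
M(K2O) = 2×39.098 + 1×15.999 = 94.195 g/mol.
Mass of K2O per formula unit = 0.2200 × 94.195 = 20.723 g.
K2O wt% = 20.723 / 269.307 × 100 = 7.69%.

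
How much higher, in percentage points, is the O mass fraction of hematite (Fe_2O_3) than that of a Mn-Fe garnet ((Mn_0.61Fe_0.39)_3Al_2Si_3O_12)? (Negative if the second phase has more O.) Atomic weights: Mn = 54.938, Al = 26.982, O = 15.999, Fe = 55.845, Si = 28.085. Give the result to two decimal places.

M(Fe_2O_3) = 159.687 g/mol, so wt% O = 47.997/159.687 × 100 = 30.06%.
M((Mn_0.61Fe_0.39)_3Al_2Si_3O_12) = 496.082 g/mol, so wt% O = 191.988/496.082 × 100 = 38.70%.
30.06 − 38.70 = -8.64 pp.

-8.64 percentage points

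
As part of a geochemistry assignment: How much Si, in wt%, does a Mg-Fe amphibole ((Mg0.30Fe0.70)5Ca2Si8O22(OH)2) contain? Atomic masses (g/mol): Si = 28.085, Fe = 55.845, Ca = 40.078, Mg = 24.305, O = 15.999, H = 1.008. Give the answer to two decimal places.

Formula mass = 1.50*24.305 + 3.50*55.845 + 2*40.078 + 8*28.085 + 24*15.999 + 2*1.008 = 922.743 g/mol, of which 224.680 g is Si.
So Si makes up 224.680/922.743 = 0.2435 of the mass, i.e. 24.35%.

24.35 wt%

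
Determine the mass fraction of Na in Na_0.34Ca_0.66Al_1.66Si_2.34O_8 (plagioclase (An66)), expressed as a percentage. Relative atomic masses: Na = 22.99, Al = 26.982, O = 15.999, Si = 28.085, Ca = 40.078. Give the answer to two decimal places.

Formula mass = 0.34*22.99 + 0.66*40.078 + 1.66*26.982 + 2.34*28.085 + 8*15.999 = 272.769 g/mol, of which 7.817 g is Na.
So Na makes up 7.817/272.769 = 0.0287 of the mass, i.e. 2.87%.

2.87 mass %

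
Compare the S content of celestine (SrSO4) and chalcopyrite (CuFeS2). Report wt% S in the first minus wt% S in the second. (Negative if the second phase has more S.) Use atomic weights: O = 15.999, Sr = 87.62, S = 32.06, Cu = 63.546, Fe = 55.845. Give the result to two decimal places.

M(SrSO4) = 183.676 g/mol, so wt% S = 32.060/183.676 × 100 = 17.45%.
M(CuFeS2) = 183.511 g/mol, so wt% S = 64.120/183.511 × 100 = 34.94%.
17.45 − 34.94 = -17.49 pp.

-17.49 percentage points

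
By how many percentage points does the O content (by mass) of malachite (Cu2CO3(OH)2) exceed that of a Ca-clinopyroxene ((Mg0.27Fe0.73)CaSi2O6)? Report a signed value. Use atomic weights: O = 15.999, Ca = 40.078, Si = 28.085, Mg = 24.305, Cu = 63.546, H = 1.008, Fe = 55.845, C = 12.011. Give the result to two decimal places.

-3.89 percentage points

M(Cu2CO3(OH)2) = 221.114 g/mol, so wt% O = 79.995/221.114 × 100 = 36.18%.
M((Mg0.27Fe0.73)CaSi2O6) = 239.571 g/mol, so wt% O = 95.994/239.571 × 100 = 40.07%.
36.18 − 40.07 = -3.89 pp.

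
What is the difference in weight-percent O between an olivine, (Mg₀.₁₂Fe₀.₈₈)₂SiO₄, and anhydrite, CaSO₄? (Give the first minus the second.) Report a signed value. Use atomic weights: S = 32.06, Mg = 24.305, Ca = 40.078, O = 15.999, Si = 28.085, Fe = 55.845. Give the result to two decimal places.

O in (Mg₀.₁₂Fe₀.₈₈)₂SiO₄: molar mass 196.201 g/mol; 4×15.999 = 63.996 g → 32.62 wt%.
O in CaSO₄: molar mass 136.134 g/mol; 4×15.999 = 63.996 g → 47.01 wt%.
Difference = 32.62 − 47.01 = -14.39 percentage points.

-14.39 percentage points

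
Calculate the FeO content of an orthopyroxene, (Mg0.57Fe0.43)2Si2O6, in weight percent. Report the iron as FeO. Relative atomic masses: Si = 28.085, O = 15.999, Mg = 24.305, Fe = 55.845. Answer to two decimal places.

M((Mg0.57Fe0.43)2Si2O6) = 227.898 g/mol; M(FeO) = 71.844 g/mol.
Moles FeO per formula unit = 0.86 Fe ÷ 1 = 0.8600.
FeO fraction = (0.8600 × 71.844) / 227.898 = 61.786/227.898 = 0.2711.

27.11 wt%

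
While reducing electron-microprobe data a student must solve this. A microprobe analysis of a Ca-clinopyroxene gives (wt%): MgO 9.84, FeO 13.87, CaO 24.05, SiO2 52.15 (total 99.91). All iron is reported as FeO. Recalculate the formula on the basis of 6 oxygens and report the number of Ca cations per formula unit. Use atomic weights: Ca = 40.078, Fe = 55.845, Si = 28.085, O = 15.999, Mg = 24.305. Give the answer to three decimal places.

0.989 Ca apfu

9.84 wt% MgO ÷ 40.304 g/mol = 0.24414 mol, giving 0.24414 Mg and 0.24414 O.
13.87 wt% FeO ÷ 71.844 g/mol = 0.19306 mol, giving 0.19306 Fe and 0.19306 O.
24.05 wt% CaO ÷ 56.077 g/mol = 0.42887 mol, giving 0.42887 Ca and 0.42887 O.
52.15 wt% SiO2 ÷ 60.083 g/mol = 0.86797 mol, giving 0.86797 Si and 1.73594 O.
Oxygen sums to 2.60201; scaling by 6/2.60201 = 2.30591 puts the formula on 6 O.
Ca: 0.42887 × 2.30591 = 0.989 atoms per formula unit.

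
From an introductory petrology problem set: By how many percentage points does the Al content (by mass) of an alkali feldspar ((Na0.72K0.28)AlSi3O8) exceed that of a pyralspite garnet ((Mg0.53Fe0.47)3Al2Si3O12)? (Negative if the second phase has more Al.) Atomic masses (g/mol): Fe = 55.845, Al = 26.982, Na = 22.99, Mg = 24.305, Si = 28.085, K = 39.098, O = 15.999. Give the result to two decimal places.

M((Na0.72K0.28)AlSi3O8) = 266.729 g/mol, so wt% Al = 26.982/266.729 × 100 = 10.12%.
M((Mg0.53Fe0.47)3Al2Si3O12) = 447.593 g/mol, so wt% Al = 53.964/447.593 × 100 = 12.06%.
10.12 − 12.06 = -1.94 pp.

-1.94 percentage points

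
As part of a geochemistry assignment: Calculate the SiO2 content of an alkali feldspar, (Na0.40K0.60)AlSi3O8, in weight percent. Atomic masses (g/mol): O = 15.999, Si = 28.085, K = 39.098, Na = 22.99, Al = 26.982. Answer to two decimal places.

66.30 wt%

Molar mass of (Na0.40K0.60)AlSi3O8 = 0.40·22.99 + 0.60·39.098 + 1·26.982 + 3·28.085 + 8·15.999 = 271.884 g/mol.
Each formula unit contains 3 Si, equivalent to 3/1 = 3.0000 mol SiO2.
M(SiO2) = 1×28.085 + 2×15.999 = 60.083 g/mol.
Mass of SiO2 per formula unit = 3.0000 × 60.083 = 180.249 g.
SiO2 wt% = 180.249 / 271.884 × 100 = 66.30%.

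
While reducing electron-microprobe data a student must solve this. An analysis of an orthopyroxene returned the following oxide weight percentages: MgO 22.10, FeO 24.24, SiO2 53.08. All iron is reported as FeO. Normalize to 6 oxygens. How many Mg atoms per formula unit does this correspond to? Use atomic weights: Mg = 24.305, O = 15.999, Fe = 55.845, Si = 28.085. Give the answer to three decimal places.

MgO: 22.10/40.304 = 0.54833 mol → 0.54833 mol Mg, 0.54833 mol O.
FeO: 24.24/71.844 = 0.33740 mol → 0.33740 mol Fe, 0.33740 mol O.
SiO2: 53.08/60.083 = 0.88344 mol → 0.88344 mol Si, 1.76688 mol O.
Total oxygen = 2.65261 mol. Normalization factor = 6/2.65261 = 2.26192.
Mg per 6 O = 0.54833 × 2.26192 = 1.240.

1.240 Mg apfu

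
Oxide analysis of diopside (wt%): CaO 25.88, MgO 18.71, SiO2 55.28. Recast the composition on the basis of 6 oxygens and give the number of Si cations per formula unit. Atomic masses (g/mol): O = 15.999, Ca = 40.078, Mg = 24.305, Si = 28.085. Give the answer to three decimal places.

CaO: 25.88/56.077 = 0.46151 mol → 0.46151 mol Ca, 0.46151 mol O.
MgO: 18.71/40.304 = 0.46422 mol → 0.46422 mol Mg, 0.46422 mol O.
SiO2: 55.28/60.083 = 0.92006 mol → 0.92006 mol Si, 1.84012 mol O.
Total oxygen = 2.76585 mol. Normalization factor = 6/2.76585 = 2.16932.
Si per 6 O = 0.92006 × 2.16932 = 1.996.

1.996 Si apfu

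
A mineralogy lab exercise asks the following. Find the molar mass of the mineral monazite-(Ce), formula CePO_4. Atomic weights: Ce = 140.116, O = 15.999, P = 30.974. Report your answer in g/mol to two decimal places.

235.09 g/mol

M = 1·140.116 + 1·30.974 + 4·15.999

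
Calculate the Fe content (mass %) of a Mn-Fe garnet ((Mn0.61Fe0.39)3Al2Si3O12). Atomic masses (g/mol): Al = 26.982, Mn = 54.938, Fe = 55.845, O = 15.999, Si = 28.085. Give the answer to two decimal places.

13.17 mass %

M((Mn0.61Fe0.39)3Al2Si3O12) = 496.082 g/mol.
Fe contributes 1.17 × 55.845 = 65.339 g per mole.
65.339/496.082 = 0.1317 → 13.17%.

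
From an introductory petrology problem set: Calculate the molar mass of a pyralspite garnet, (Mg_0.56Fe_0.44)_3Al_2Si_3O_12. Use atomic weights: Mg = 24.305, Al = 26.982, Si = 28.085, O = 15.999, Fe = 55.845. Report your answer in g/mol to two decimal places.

444.75 g/mol

Mg: 1.68 × 24.305 = 40.8324
Fe: 1.32 × 55.845 = 73.7154
Al: 2 × 26.982 = 53.9640
Si: 3 × 28.085 = 84.2550
O: 12 × 15.999 = 191.9880
Summing the contributions gives the formula mass.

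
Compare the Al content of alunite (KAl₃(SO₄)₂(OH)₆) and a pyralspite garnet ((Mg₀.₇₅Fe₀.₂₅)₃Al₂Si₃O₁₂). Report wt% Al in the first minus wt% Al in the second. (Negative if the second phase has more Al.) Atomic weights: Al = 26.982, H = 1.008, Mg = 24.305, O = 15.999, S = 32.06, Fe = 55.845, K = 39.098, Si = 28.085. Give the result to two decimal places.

M(KAl₃(SO₄)₂(OH)₆) = 414.198 g/mol, so wt% Al = 80.946/414.198 × 100 = 19.54%.
M((Mg₀.₇₅Fe₀.₂₅)₃Al₂Si₃O₁₂) = 426.777 g/mol, so wt% Al = 53.964/426.777 × 100 = 12.64%.
19.54 − 12.64 = 6.90 pp.

6.90 percentage points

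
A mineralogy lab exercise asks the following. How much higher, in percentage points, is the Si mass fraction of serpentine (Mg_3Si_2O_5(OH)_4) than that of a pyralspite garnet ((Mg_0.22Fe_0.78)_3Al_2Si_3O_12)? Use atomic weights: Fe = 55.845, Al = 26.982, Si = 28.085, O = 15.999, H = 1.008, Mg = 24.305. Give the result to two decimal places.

2.60 percentage points

Si in Mg_3Si_2O_5(OH)_4: molar mass 277.108 g/mol; 2×28.085 = 56.170 g → 20.27 wt%.
Si in (Mg_0.22Fe_0.78)_3Al_2Si_3O_12: molar mass 476.926 g/mol; 3×28.085 = 84.255 g → 17.67 wt%.
Difference = 20.27 − 17.67 = 2.60 percentage points.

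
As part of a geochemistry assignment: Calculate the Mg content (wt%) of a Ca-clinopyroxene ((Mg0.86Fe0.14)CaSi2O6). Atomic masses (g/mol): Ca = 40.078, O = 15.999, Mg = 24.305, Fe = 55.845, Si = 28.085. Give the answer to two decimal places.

Molar mass of (Mg0.86Fe0.14)CaSi2O6: 0.86*24.305 + 0.14*55.845 + 1*40.078 + 2*28.085 + 6*15.999 = 220.963 g/mol.
Mass of Mg per formula unit: 0.86 × 24.305 = 20.902 g.
Weight fraction Mg = 20.902 / 220.963 = 0.0946.

9.46 wt%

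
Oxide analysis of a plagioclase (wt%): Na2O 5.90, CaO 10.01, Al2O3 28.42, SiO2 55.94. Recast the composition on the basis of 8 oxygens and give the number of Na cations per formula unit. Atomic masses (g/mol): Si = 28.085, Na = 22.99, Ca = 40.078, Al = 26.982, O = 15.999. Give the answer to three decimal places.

0.512 Na apfu

Na2O: 5.90/61.979 = 0.09519 mol → 0.19038 mol Na, 0.09519 mol O.
CaO: 10.01/56.077 = 0.17850 mol → 0.17850 mol Ca, 0.17850 mol O.
Al2O3: 28.42/101.961 = 0.27873 mol → 0.55746 mol Al, 0.83619 mol O.
SiO2: 55.94/60.083 = 0.93105 mol → 0.93105 mol Si, 1.86210 mol O.
Total oxygen = 2.97198 mol. Normalization factor = 8/2.97198 = 2.69181.
Na per 8 O = 0.19038 × 2.69181 = 0.512.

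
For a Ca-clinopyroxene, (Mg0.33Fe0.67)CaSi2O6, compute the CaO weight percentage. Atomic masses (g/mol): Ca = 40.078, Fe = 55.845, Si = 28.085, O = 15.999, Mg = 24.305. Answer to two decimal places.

M((Mg0.33Fe0.67)CaSi2O6) = 237.679 g/mol; M(CaO) = 56.077 g/mol.
Moles CaO per formula unit = 1 Ca ÷ 1 = 1.0000.
CaO fraction = (1.0000 × 56.077) / 237.679 = 56.077/237.679 = 0.2359.

23.59 wt%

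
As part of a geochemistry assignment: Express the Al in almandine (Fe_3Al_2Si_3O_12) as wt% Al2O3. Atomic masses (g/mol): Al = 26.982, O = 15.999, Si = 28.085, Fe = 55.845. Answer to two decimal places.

20.48 wt%

Formula mass = 497.742 g/mol.
2 Al → 1.0000 mol Al2O3 per formula unit; M(Al2O3) = 101.961, so Al2O3 mass = 101.961 g.
101.961/497.742 × 100 = 20.48 wt%.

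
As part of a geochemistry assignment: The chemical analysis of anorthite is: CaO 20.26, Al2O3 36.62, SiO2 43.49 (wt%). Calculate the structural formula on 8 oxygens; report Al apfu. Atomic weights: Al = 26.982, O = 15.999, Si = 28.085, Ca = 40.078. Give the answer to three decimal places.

1.991 Al apfu

20.26 wt% CaO ÷ 56.077 g/mol = 0.36129 mol, giving 0.36129 Ca and 0.36129 O.
36.62 wt% Al2O3 ÷ 101.961 g/mol = 0.35916 mol, giving 0.71832 Al and 1.07748 O.
43.49 wt% SiO2 ÷ 60.083 g/mol = 0.72383 mol, giving 0.72383 Si and 1.44766 O.
Oxygen sums to 2.88643; scaling by 8/2.88643 = 2.77159 puts the formula on 8 O.
Al: 0.71832 × 2.77159 = 1.991 atoms per formula unit.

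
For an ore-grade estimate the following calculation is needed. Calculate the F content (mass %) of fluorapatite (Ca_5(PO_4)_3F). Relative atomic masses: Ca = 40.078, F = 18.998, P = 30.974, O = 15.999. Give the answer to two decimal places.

3.77 mass %

M(Ca_5(PO_4)_3F) = 504.298 g/mol.
F contributes 1 × 18.998 = 18.998 g per mole.
18.998/504.298 = 0.0377 → 3.77%.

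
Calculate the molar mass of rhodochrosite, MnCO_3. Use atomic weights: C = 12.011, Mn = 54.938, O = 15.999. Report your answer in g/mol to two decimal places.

M = 1·54.938 + 1·12.011 + 3·15.999

114.95 g/mol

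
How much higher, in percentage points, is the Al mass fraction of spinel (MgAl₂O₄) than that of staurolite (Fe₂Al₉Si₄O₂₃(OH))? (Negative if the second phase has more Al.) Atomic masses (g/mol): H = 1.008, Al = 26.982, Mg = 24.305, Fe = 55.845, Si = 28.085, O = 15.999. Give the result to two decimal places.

M(MgAl₂O₄) = 142.265 g/mol, so wt% Al = 53.964/142.265 × 100 = 37.93%.
M(Fe₂Al₉Si₄O₂₃(OH)) = 851.852 g/mol, so wt% Al = 242.838/851.852 × 100 = 28.51%.
37.93 − 28.51 = 9.42 pp.

9.42 percentage points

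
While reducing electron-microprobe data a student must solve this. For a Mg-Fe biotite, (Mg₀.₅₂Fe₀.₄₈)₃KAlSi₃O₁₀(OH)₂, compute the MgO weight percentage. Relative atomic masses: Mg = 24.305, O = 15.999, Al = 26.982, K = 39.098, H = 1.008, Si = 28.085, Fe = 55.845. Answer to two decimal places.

13.59 wt%

Formula mass = 462.672 g/mol.
1.56 Mg → 1.5600 mol MgO per formula unit; M(MgO) = 40.304, so MgO mass = 62.874 g.
62.874/462.672 × 100 = 13.59 wt%.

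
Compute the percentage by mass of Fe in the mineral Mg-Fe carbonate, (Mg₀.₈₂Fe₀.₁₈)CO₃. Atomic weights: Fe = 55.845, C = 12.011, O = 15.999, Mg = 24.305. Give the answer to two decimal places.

11.17 weight percent

M((Mg₀.₈₂Fe₀.₁₈)CO₃) = 89.990 g/mol.
Fe contributes 0.18 × 55.845 = 10.052 g per mole.
10.052/89.990 = 0.1117 → 11.17%.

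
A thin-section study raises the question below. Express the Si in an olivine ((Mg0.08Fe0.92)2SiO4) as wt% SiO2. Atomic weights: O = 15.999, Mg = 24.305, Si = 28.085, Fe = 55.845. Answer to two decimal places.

30.23 wt%

Formula mass = 198.725 g/mol.
1 Si → 1.0000 mol SiO2 per formula unit; M(SiO2) = 60.083, so SiO2 mass = 60.083 g.
60.083/198.725 × 100 = 30.23 wt%.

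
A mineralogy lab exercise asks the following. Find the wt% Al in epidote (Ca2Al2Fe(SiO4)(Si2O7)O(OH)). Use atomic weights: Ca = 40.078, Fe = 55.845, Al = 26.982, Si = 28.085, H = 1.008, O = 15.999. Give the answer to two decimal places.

Molar mass of Ca2Al2Fe(SiO4)(Si2O7)O(OH): 2×40.078 + 2×26.982 + 1×55.845 + 3×28.085 + 13×15.999 + 1×1.008 = 483.215 g/mol.
Mass of Al per formula unit: 2 × 26.982 = 53.964 g.
Weight fraction Al = 53.964 / 483.215 = 0.1117.

11.17 wt%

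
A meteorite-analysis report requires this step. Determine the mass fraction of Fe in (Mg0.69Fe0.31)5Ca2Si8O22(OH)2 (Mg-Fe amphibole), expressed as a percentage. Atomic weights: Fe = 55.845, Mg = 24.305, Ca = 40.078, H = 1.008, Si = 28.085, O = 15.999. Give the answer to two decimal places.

10.05 wt%

M((Mg0.69Fe0.31)5Ca2Si8O22(OH)2) = 861.240 g/mol.
Fe contributes 1.55 × 55.845 = 86.560 g per mole.
86.560/861.240 = 0.1005 → 10.05%.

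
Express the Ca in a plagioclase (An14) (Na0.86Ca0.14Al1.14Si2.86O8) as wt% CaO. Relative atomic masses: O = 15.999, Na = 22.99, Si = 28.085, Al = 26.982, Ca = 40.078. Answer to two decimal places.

2.97 wt%

M(Na0.86Ca0.14Al1.14Si2.86O8) = 264.457 g/mol; M(CaO) = 56.077 g/mol.
Moles CaO per formula unit = 0.14 Ca ÷ 1 = 0.1400.
CaO fraction = (0.1400 × 56.077) / 264.457 = 7.851/264.457 = 0.0297.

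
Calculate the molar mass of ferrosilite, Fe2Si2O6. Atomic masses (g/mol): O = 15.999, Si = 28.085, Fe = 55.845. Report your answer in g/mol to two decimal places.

The formula mass is the sum 2(55.845) + 2(28.085) + 6(15.999).

263.85 g/mol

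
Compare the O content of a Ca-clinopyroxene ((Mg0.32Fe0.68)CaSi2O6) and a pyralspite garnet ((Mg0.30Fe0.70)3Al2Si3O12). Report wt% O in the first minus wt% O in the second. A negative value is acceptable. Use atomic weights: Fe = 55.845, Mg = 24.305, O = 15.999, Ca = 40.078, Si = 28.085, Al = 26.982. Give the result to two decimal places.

-0.57 percentage points

First mineral: 95.994 g O in 237.994 g formula = 40.33 wt% O.
Second mineral: 191.988 g O in 469.356 g formula = 40.90 wt% O.
40.33% − 40.90% gives a difference of -0.57 percentage points.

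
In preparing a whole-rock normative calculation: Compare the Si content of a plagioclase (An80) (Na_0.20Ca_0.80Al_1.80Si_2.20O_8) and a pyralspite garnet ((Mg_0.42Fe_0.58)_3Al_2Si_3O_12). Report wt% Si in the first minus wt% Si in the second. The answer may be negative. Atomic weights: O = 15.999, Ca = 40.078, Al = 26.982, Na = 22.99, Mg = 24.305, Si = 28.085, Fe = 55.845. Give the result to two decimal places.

First mineral: 61.787 g Si in 275.007 g formula = 22.47 wt% Si.
Second mineral: 84.255 g Si in 458.002 g formula = 18.40 wt% Si.
22.47% − 18.40% gives a difference of 4.07 percentage points.

4.07 percentage points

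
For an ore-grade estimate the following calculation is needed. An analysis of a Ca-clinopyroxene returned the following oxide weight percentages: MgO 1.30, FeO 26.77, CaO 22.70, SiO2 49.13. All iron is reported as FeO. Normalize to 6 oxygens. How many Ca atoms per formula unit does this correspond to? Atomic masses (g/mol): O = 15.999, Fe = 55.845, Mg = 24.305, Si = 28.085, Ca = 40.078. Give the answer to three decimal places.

0.993 Ca apfu

MgO (M=40.304): mol = 0.03225; Mg = 0.03225, O = 0.03225.
FeO (M=71.844): mol = 0.37261; Fe = 0.37261, O = 0.37261.
CaO (M=56.077): mol = 0.40480; Ca = 0.40480, O = 0.40480.
SiO2 (M=60.083): mol = 0.81770; Si = 0.81770, O = 1.63540.
ΣO = 2.44506; factor = 6/ΣO = 2.45393.
Ca apfu = 0.40480 × 2.45393 = 0.993.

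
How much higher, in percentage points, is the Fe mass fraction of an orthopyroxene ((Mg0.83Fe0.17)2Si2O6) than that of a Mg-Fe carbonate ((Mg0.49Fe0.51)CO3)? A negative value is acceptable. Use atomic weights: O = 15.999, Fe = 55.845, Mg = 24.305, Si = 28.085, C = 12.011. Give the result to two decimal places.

-19.39 percentage points

M((Mg0.83Fe0.17)2Si2O6) = 211.498 g/mol, so wt% Fe = 18.987/211.498 × 100 = 8.98%.
M((Mg0.49Fe0.51)CO3) = 100.398 g/mol, so wt% Fe = 28.481/100.398 × 100 = 28.37%.
8.98 − 28.37 = -19.39 pp.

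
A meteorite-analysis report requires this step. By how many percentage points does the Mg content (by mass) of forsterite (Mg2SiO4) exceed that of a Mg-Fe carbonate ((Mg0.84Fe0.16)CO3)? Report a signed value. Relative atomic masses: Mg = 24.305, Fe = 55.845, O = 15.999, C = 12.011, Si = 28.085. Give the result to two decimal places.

11.70 percentage points

Mg in Mg2SiO4: molar mass 140.691 g/mol; 2×24.305 = 48.610 g → 34.55 wt%.
Mg in (Mg0.84Fe0.16)CO3: molar mass 89.359 g/mol; 0.84×24.305 = 20.416 g → 22.85 wt%.
Difference = 34.55 − 22.85 = 11.70 percentage points.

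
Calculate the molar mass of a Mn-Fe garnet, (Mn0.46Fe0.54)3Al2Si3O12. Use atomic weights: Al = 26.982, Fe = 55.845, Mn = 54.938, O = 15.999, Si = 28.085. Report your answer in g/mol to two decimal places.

Mn: 1.38 × 54.938 = 75.8144
Fe: 1.62 × 55.845 = 90.4689
Al: 2 × 26.982 = 53.9640
Si: 3 × 28.085 = 84.2550
O: 12 × 15.999 = 191.9880
Summing the contributions gives the formula mass.

496.49 g/mol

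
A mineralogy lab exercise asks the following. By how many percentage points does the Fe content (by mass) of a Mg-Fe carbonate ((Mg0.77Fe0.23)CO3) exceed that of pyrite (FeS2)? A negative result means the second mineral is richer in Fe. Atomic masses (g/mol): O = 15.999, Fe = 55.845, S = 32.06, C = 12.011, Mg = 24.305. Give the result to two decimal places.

M((Mg0.77Fe0.23)CO3) = 91.567 g/mol, so wt% Fe = 12.844/91.567 × 100 = 14.03%.
M(FeS2) = 119.965 g/mol, so wt% Fe = 55.845/119.965 × 100 = 46.55%.
14.03 − 46.55 = -32.52 pp.

-32.52 percentage points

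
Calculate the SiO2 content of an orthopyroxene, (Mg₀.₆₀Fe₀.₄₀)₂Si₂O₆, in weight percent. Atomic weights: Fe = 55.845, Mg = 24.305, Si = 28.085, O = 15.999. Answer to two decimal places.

Formula mass = 226.006 g/mol.
2 Si → 2.0000 mol SiO2 per formula unit; M(SiO2) = 60.083, so SiO2 mass = 120.166 g.
120.166/226.006 × 100 = 53.17 wt%.

53.17 wt%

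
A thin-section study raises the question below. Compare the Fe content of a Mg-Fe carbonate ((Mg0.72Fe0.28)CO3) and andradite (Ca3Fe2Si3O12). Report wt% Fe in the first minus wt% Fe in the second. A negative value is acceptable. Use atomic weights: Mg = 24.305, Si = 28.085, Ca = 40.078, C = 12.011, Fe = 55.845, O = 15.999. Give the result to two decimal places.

-5.19 percentage points

M((Mg0.72Fe0.28)CO3) = 93.144 g/mol, so wt% Fe = 15.637/93.144 × 100 = 16.79%.
M(Ca3Fe2Si3O12) = 508.167 g/mol, so wt% Fe = 111.690/508.167 × 100 = 21.98%.
16.79 − 21.98 = -5.19 pp.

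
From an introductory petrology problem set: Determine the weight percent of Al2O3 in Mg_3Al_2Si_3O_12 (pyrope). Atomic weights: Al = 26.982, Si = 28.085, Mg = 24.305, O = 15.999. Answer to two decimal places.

25.29 wt%

Formula mass = 403.122 g/mol.
2 Al → 1.0000 mol Al2O3 per formula unit; M(Al2O3) = 101.961, so Al2O3 mass = 101.961 g.
101.961/403.122 × 100 = 25.29 wt%.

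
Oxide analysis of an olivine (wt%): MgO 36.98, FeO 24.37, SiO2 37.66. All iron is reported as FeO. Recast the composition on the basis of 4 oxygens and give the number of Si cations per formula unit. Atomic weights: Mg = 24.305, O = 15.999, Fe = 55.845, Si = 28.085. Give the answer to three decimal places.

0.999 Si apfu

36.98 wt% MgO ÷ 40.304 g/mol = 0.91753 mol, giving 0.91753 Mg and 0.91753 O.
24.37 wt% FeO ÷ 71.844 g/mol = 0.33921 mol, giving 0.33921 Fe and 0.33921 O.
37.66 wt% SiO2 ÷ 60.083 g/mol = 0.62680 mol, giving 0.62680 Si and 1.25360 O.
Oxygen sums to 2.51034; scaling by 4/2.51034 = 1.59341 puts the formula on 4 O.
Si: 0.62680 × 1.59341 = 0.999 atoms per formula unit.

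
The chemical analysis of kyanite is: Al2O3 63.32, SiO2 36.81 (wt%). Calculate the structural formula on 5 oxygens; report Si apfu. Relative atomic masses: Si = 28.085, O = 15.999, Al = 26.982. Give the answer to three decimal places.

Al2O3 (M=101.961): mol = 0.62102; Al = 1.24204, O = 1.86306.
SiO2 (M=60.083): mol = 0.61265; Si = 0.61265, O = 1.22530.
ΣO = 3.08836; factor = 5/ΣO = 1.61898.
Si apfu = 0.61265 × 1.61898 = 0.992.

0.992 Si apfu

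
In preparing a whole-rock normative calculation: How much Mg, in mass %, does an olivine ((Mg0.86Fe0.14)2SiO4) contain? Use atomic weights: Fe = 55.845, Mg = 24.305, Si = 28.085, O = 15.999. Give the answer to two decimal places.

Molar mass of (Mg0.86Fe0.14)2SiO4: 1.72·24.305 + 0.28·55.845 + 1·28.085 + 4·15.999 = 149.522 g/mol.
Mass of Mg per formula unit: 1.72 × 24.305 = 41.805 g.
Weight fraction Mg = 41.805 / 149.522 = 0.2796.

27.96 mass %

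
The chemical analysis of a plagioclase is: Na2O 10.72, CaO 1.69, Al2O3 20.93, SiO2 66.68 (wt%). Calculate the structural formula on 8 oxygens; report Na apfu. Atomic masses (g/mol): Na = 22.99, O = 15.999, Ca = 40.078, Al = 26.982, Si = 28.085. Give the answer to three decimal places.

0.911 Na apfu

Na2O: 10.72/61.979 = 0.17296 mol → 0.34592 mol Na, 0.17296 mol O.
CaO: 1.69/56.077 = 0.03014 mol → 0.03014 mol Ca, 0.03014 mol O.
Al2O3: 20.93/101.961 = 0.20527 mol → 0.41054 mol Al, 0.61581 mol O.
SiO2: 66.68/60.083 = 1.10980 mol → 1.10980 mol Si, 2.21960 mol O.
Total oxygen = 3.03851 mol. Normalization factor = 8/3.03851 = 2.63287.
Na per 8 O = 0.34592 × 2.63287 = 0.911.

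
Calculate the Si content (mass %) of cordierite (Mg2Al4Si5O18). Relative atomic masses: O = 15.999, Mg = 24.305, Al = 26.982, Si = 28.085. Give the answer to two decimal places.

Formula mass = 2×24.305 + 4×26.982 + 5×28.085 + 18×15.999 = 584.945 g/mol, of which 140.425 g is Si.
So Si makes up 140.425/584.945 = 0.2401 of the mass, i.e. 24.01%.

24.01 mass %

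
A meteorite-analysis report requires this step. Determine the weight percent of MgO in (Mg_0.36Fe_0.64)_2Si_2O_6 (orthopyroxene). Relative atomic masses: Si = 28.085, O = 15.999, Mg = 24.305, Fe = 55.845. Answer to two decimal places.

12.03 wt%

Formula mass = 241.145 g/mol.
0.72 Mg → 0.7200 mol MgO per formula unit; M(MgO) = 40.304, so MgO mass = 29.019 g.
29.019/241.145 × 100 = 12.03 wt%.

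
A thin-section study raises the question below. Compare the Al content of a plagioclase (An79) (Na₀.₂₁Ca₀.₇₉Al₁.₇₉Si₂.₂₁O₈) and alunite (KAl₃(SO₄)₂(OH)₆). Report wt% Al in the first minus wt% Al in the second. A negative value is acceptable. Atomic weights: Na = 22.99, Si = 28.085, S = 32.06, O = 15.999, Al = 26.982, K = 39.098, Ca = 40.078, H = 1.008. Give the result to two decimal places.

First mineral: 48.298 g Al in 274.847 g formula = 17.57 wt% Al.
Second mineral: 80.946 g Al in 414.198 g formula = 19.54 wt% Al.
17.57% − 19.54% gives a difference of -1.97 percentage points.

-1.97 percentage points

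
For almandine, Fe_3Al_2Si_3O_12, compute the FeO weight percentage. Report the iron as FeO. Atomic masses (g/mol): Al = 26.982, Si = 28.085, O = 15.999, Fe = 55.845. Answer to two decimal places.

Formula mass = 497.742 g/mol.
3 Fe → 3.0000 mol FeO per formula unit; M(FeO) = 71.844, so FeO mass = 215.532 g.
215.532/497.742 × 100 = 43.30 wt%.

43.30 wt%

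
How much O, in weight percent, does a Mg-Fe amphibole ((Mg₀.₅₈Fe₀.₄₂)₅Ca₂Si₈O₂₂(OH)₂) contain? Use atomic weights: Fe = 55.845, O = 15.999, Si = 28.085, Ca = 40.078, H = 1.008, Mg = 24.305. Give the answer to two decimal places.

43.70 weight percent

M((Mg₀.₅₈Fe₀.₄₂)₅Ca₂Si₈O₂₂(OH)₂) = 878.587 g/mol.
O contributes 24 × 15.999 = 383.976 g per mole.
383.976/878.587 = 0.4370 → 43.70%.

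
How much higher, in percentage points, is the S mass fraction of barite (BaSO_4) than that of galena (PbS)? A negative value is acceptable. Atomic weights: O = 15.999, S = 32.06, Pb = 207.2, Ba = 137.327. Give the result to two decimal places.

First mineral: 32.060 g S in 233.383 g formula = 13.74 wt% S.
Second mineral: 32.060 g S in 239.260 g formula = 13.40 wt% S.
13.74% − 13.40% gives a difference of 0.34 percentage points.

0.34 percentage points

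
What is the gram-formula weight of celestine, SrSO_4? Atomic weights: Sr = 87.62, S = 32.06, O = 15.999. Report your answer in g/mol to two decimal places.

Sr: 1 × 87.62 = 87.6200
S: 1 × 32.06 = 32.0600
O: 4 × 15.999 = 63.9960
Summing the contributions gives the formula mass.

183.68 g/mol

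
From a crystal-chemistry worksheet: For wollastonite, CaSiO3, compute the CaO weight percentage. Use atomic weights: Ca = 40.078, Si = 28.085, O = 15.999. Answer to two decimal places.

Molar mass of CaSiO3 = 1×40.078 + 1×28.085 + 3×15.999 = 116.160 g/mol.
Each formula unit contains 1 Ca, equivalent to 1/1 = 1.0000 mol CaO.
M(CaO) = 1×40.078 + 1×15.999 = 56.077 g/mol.
Mass of CaO per formula unit = 1.0000 × 56.077 = 56.077 g.
CaO wt% = 56.077 / 116.160 × 100 = 48.28%.

48.28 wt%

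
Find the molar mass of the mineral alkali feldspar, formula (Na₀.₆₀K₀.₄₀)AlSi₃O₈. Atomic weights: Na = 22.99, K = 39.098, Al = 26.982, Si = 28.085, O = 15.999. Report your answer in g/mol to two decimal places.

268.66 g/mol

The formula mass is the sum 0.60(22.99) + 0.40(39.098) + 1(26.982) + 3(28.085) + 8(15.999).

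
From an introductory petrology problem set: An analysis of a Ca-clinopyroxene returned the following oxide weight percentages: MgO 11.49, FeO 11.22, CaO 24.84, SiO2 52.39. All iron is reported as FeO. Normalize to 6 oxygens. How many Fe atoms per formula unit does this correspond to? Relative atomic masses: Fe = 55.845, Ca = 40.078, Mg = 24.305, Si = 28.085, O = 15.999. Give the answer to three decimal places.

0.357 Fe apfu

11.49 wt% MgO ÷ 40.304 g/mol = 0.28508 mol, giving 0.28508 Mg and 0.28508 O.
11.22 wt% FeO ÷ 71.844 g/mol = 0.15617 mol, giving 0.15617 Fe and 0.15617 O.
24.84 wt% CaO ÷ 56.077 g/mol = 0.44296 mol, giving 0.44296 Ca and 0.44296 O.
52.39 wt% SiO2 ÷ 60.083 g/mol = 0.87196 mol, giving 0.87196 Si and 1.74392 O.
Oxygen sums to 2.62813; scaling by 6/2.62813 = 2.28299 puts the formula on 6 O.
Fe: 0.15617 × 2.28299 = 0.357 atoms per formula unit.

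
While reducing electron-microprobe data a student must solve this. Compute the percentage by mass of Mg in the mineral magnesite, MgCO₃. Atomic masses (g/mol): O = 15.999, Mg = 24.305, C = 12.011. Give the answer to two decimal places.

28.83 wt%

Molar mass of MgCO₃: 1×24.305 + 1×12.011 + 3×15.999 = 84.313 g/mol.
Mass of Mg per formula unit: 1 × 24.305 = 24.305 g.
Weight fraction Mg = 24.305 / 84.313 = 0.2883.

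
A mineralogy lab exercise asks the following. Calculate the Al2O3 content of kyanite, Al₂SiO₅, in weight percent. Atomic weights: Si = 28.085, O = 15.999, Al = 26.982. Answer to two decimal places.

62.92 wt%

Formula mass = 162.044 g/mol.
2 Al → 1.0000 mol Al2O3 per formula unit; M(Al2O3) = 101.961, so Al2O3 mass = 101.961 g.
101.961/162.044 × 100 = 62.92 wt%.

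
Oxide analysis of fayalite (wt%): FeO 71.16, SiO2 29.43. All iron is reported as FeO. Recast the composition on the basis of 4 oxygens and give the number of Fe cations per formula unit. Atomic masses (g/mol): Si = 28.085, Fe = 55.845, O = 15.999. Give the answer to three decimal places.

2.011 Fe apfu

FeO (M=71.844): mol = 0.99048; Fe = 0.99048, O = 0.99048.
SiO2 (M=60.083): mol = 0.48982; Si = 0.48982, O = 0.97964.
ΣO = 1.97012; factor = 4/ΣO = 2.03033.
Fe apfu = 0.99048 × 2.03033 = 2.011.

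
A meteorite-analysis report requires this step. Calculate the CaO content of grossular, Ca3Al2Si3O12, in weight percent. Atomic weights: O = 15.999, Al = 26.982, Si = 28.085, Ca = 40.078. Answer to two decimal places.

37.35 wt%

M(Ca3Al2Si3O12) = 450.441 g/mol; M(CaO) = 56.077 g/mol.
Moles CaO per formula unit = 3 Ca ÷ 1 = 3.0000.
CaO fraction = (3.0000 × 56.077) / 450.441 = 168.231/450.441 = 0.3735.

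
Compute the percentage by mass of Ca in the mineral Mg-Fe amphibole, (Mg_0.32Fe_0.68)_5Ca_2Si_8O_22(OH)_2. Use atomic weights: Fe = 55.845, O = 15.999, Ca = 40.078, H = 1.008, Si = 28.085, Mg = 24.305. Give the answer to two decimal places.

8.72 weight percent

Molar mass of (Mg_0.32Fe_0.68)_5Ca_2Si_8O_22(OH)_2: 1.60*24.305 + 3.40*55.845 + 2*40.078 + 8*28.085 + 24*15.999 + 2*1.008 = 919.589 g/mol.
Mass of Ca per formula unit: 2 × 40.078 = 80.156 g.
Weight fraction Ca = 80.156 / 919.589 = 0.0872.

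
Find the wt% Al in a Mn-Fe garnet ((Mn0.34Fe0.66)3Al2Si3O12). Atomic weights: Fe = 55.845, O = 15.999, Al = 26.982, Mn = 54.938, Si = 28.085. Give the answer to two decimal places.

10.86 mass %

M((Mn0.34Fe0.66)3Al2Si3O12) = 496.817 g/mol.
Al contributes 2 × 26.982 = 53.964 g per mole.
53.964/496.817 = 0.1086 → 10.86%.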